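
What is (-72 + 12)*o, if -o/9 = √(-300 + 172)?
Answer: 4320*I*√2 ≈ 6109.4*I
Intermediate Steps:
o = -72*I*√2 (o = -9*√(-300 + 172) = -72*I*√2 ≈ -101.82*I)
(-72 + 12)*o = (-72 + 12)*(-72*I*√2) = -(-4320)*I*√2 = 4320*I*√2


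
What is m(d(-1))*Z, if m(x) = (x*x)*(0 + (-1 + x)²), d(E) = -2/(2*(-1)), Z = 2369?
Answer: 0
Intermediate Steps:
d(E) = 1 (d(E) = -2/(-2) = -2*(-½) = 1)
m(x) = x²*(-1 + x)²
m(d(-1))*Z = (1²*(-1 + 1)²)*2369 = (1*0²)*2369 = (1*0)*2369 = 0*2369 = 0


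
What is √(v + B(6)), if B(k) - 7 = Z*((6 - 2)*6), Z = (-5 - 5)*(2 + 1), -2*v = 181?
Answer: I*√3214/2 ≈ 28.346*I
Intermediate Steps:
v = -181/2 (v = -½*181 = -181/2 ≈ -90.500)
Z = -30 (Z = -10*3 = -30)
B(k) = -713 (B(k) = 7 - 30*(6 - 2)*6 = 7 - 120*6 = 7 - 30*24 = 7 - 720 = -713)
√(v + B(6)) = √(-181/2 - 713) = √(-1607/2) = I*√3214/2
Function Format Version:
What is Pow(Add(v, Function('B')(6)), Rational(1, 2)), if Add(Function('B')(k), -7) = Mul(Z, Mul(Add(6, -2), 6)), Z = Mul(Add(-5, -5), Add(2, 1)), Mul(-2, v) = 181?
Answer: Mul(Rational(1, 2), I, Pow(3214, Rational(1, 2))) ≈ Mul(28.346, I)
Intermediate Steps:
v = Rational(-181, 2) (v = Mul(Rational(-1, 2), 181) = Rational(-181, 2) ≈ -90.500)
Z = -30 (Z = Mul(-10, 3) = -30)
Function('B')(k) = -713 (Function('B')(k) = Add(7, Mul(-30, Mul(Add(6, -2), 6))) = Add(7, Mul(-30, Mul(4, 6))) = Add(7, Mul(-30, 24)) = Add(7, -720) = -713)
Pow(Add(v, Function('B')(6)), Rational(1, 2)) = Pow(Add(Rational(-181, 2), -713), Rational(1, 2)) = Pow(Rational(-1607, 2), Rational(1, 2)) = Mul(Rational(1, 2), I, Pow(3214, Rational(1, 2)))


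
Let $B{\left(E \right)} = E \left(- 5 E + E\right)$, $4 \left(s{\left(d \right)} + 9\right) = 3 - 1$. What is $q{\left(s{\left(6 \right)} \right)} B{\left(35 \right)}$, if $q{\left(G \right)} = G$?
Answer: $41650$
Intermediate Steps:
$s{\left(d \right)} = - \frac{17}{2}$ ($s{\left(d \right)} = -9 + \frac{3 - 1}{4} = -9 + \frac{1}{4} \cdot 2 = -9 + \frac{1}{2} = - \frac{17}{2}$)
$B{\left(E \right)} = - 4 E^{2}$ ($B{\left(E \right)} = E \left(- 4 E\right) = - 4 E^{2}$)
$q{\left(s{\left(6 \right)} \right)} B{\left(35 \right)} = - \frac{17 \left(- 4 \cdot 35^{2}\right)}{2} = - \frac{17 \left(\left(-4\right) 1225\right)}{2} = \left(- \frac{17}{2}\right) \left(-4900\right) = 41650$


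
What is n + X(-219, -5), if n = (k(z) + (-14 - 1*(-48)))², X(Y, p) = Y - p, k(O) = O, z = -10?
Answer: 362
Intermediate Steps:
n = 576 (n = (-10 + (-14 - 1*(-48)))² = (-10 + (-14 + 48))² = (-10 + 34)² = 24² = 576)
n + X(-219, -5) = 576 + (-219 - 1*(-5)) = 576 + (-219 + 5) = 576 - 214 = 362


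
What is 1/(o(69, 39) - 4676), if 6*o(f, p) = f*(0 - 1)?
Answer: -2/9375 ≈ -0.00021333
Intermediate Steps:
o(f, p) = -f/6 (o(f, p) = (f*(0 - 1))/6 = (f*(-1))/6 = (-f)/6 = -f/6)
1/(o(69, 39) - 4676) = 1/(-⅙*69 - 4676) = 1/(-23/2 - 4676) = 1/(-9375/2) = -2/9375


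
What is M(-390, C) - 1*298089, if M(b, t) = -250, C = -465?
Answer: -298339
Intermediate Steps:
M(-390, C) - 1*298089 = -250 - 1*298089 = -250 - 298089 = -298339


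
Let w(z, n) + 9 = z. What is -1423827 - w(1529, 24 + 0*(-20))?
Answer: -1425347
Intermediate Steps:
w(z, n) = -9 + z
-1423827 - w(1529, 24 + 0*(-20)) = -1423827 - (-9 + 1529) = -1423827 - 1*1520 = -1423827 - 1520 = -1425347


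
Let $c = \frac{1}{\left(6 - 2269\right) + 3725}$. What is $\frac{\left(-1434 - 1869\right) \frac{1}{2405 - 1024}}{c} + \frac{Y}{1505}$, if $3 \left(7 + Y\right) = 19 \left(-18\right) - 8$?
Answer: $- \frac{3114769163}{890745} \approx -3496.8$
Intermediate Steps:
$Y = - \frac{371}{3}$ ($Y = -7 + \frac{19 \left(-18\right) - 8}{3} = -7 + \frac{-342 - 8}{3} = -7 + \frac{1}{3} \left(-350\right) = -7 - \frac{350}{3} = - \frac{371}{3} \approx -123.67$)
$c = \frac{1}{1462}$ ($c = \frac{1}{\left(6 - 2269\right) + 3725} = \frac{1}{-2263 + 3725} = \frac{1}{1462} \approx 0.00068399$)
$\frac{\left(-1434 - 1869\right) \frac{1}{2405 - 1024}}{c} + \frac{Y}{1505} = \frac{-1434 - 1869}{2405 - 1024} \frac{1}{\frac{1}{1462}} - \frac{371}{3 \cdot 1505} = - \frac{3303}{1381} \cdot 1462 - \frac{53}{645} = \left(-3303\right) \frac{1}{1381} \cdot 1462 - \frac{53}{645} = \left(- \frac{3303}{1381}\right) 1462 - \frac{53}{645} = - \frac{4828986}{1381} - \frac{53}{645} = - \frac{3114769163}{890745}$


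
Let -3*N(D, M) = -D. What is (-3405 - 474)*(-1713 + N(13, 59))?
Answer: 6627918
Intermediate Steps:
N(D, M) = D/3 (N(D, M) = -(-1)*D/3 = D/3)
(-3405 - 474)*(-1713 + N(13, 59)) = (-3405 - 474)*(-1713 + (⅓)*13) = -3879*(-1713 + 13/3) = -3879*(-5126/3) = 6627918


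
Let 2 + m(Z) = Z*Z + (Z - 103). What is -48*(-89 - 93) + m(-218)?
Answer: 55937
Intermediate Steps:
m(Z) = -105 + Z + Z**2 (m(Z) = -2 + (Z*Z + (Z - 103)) = -2 + (Z**2 + (-103 + Z)) = -2 + (-103 + Z + Z**2) = -105 + Z + Z**2)
-48*(-89 - 93) + m(-218) = -48*(-89 - 93) + (-105 - 218 + (-218)**2) = -48*(-182) + (-105 - 218 + 47524) = 8736 + 47201 = 55937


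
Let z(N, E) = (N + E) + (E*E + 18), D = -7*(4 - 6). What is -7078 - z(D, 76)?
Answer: -12962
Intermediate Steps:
D = 14 (D = -7*(-2) = 14)
z(N, E) = 18 + E + N + E**2 (z(N, E) = (E + N) + (E**2 + 18) = (E + N) + (18 + E**2) = 18 + E + N + E**2)
-7078 - z(D, 76) = -7078 - (18 + 76 + 14 + 76**2) = -7078 - (18 + 76 + 14 + 5776) = -7078 - 1*5884 = -7078 - 5884 = -12962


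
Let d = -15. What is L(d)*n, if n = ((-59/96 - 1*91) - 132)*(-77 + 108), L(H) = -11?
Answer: 7320247/96 ≈ 76253.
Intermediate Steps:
n = -665477/96 (n = ((-59*1/96 - 91) - 132)*31 = ((-59/96 - 91) - 132)*31 = (-8795/96 - 132)*31 = -21467/96*31 = -665477/96 ≈ -6932.1)
L(d)*n = -11*(-665477/96) = 7320247/96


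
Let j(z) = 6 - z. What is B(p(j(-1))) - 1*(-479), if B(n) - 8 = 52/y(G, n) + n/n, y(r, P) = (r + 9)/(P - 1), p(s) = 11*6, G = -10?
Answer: -2892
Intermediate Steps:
p(s) = 66
y(r, P) = (9 + r)/(-1 + P)
B(n) = 61 - 52*n (B(n) = 8 + (52/(((9 - 10)/(-1 + n))) + n/n) = 8 + (52/((-1/(-1 + n))) + 1) = 8 + (52*(1 - n) + 1) = 8 + ((52 - 52*n) + 1) = 8 + (53 - 52*n) = 61 - 52*n)
B(p(j(-1))) - 1*(-479) = (61 - 52*66) - 1*(-479) = (61 - 3432) + 479 = -3371 + 479 = -2892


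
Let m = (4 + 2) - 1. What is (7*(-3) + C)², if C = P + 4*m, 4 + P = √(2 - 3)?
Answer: (5 - I)² ≈ 24.0 - 10.0*I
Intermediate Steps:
m = 5 (m = 6 - 1 = 5)
P = -4 + I (P = -4 + √(2 - 3) = -4 + √(-1) = -4 + I ≈ -4.0 + 1.0*I)
C = 16 + I (C = (-4 + I) + 4*5 = (-4 + I) + 20 = 16 + I ≈ 16.0 + 1.0*I)
(7*(-3) + C)² = (7*(-3) + (16 + I))² = (-21 + (16 + I))² = (-5 + I)²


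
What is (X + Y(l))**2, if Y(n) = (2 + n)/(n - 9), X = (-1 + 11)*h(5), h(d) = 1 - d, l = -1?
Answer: 160801/100 ≈ 1608.0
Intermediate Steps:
X = -40 (X = (-1 + 11)*(1 - 1*5) = 10*(1 - 5) = 10*(-4) = -40)
Y(n) = (2 + n)/(-9 + n)
(X + Y(l))**2 = (-40 + (2 - 1)/(-9 - 1))**2 = (-40 + 1/(-10))**2 = (-40 - 1/10*1)**2 = (-40 - 1/10)**2 = (-401/10)**2 = 160801/100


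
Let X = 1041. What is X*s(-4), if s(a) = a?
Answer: -4164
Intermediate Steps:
X*s(-4) = 1041*(-4) = -4164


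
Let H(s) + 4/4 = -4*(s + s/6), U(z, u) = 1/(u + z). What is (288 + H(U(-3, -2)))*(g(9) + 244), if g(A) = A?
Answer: 1092707/15 ≈ 72847.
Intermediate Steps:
H(s) = -1 - 14*s/3 (H(s) = -1 - 4*(s + s/6) = -1 - 14*s/3)
(288 + H(U(-3, -2)))*(g(9) + 244) = (288 + (-1 - 14/(3*(-2 - 3))))*(9 + 244) = (288 + (-1 - 14/3/(-5)))*253 = (288 + (-1 - 14/3*(-1/5)))*253 = (288 + (-1 + 14/15))*253 = (288 - 1/15)*253 = (4319/15)*253 = 1092707/15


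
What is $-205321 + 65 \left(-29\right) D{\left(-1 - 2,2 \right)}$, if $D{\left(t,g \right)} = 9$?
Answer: $-222286$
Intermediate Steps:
$-205321 + 65 \left(-29\right) D{\left(-1 - 2,2 \right)} = -205321 + 65 \left(-29\right) 9 = -205321 - 16965 = -222286$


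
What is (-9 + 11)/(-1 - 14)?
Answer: -2/15 ≈ -0.13333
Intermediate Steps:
(-9 + 11)/(-1 - 14) = 2/(-15) = 2*(-1/15) = -2/15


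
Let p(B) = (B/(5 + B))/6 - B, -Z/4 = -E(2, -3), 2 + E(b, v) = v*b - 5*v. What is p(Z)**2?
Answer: 7606564/9801 ≈ 776.10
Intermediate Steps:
E(b, v) = -2 - 5*v + b*v (E(b, v) = -2 + (v*b - 5*v) = -2 + (b*v - 5*v) = -2 + (-5*v + b*v) = -2 - 5*v + b*v)
Z = 28 (Z = -(-4)*(-2 - 5*(-3) + 2*(-3)) = -(-4)*(-2 + 15 - 6) = -(-4)*7 = -4*(-7) = 28)
p(B) = -B + B/(6*(5 + B)) (p(B) = (B/(5 + B))*(1/6) - B = B/(6*(5 + B)) - B = -B + B/(6*(5 + B)))
p(Z)**2 = (-1*28*(29 + 6*28)/(30 + 6*28))**2 = (-1*28*(29 + 168)/(30 + 168))**2 = (-1*28*197/198)**2 = (-1*28*1/198*197)**2 = (-2758/99)**2 = 7606564/9801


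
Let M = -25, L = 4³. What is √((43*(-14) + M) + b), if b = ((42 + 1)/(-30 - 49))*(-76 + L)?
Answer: I*√3872343/79 ≈ 24.909*I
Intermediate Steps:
L = 64
b = 516/79 (b = ((42 + 1)/(-30 - 49))*(-76 + 64) = (43/(-79))*(-12) = (43*(-1/79))*(-12) = -43/79*(-12) = 516/79 ≈ 6.5316)
√((43*(-14) + M) + b) = √((43*(-14) - 25) + 516/79) = √((-602 - 25) + 516/79) = √(-627 + 516/79) = √(-49017/79) = I*√3872343/79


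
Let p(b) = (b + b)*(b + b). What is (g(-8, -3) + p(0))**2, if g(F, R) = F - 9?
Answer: 289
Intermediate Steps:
g(F, R) = -9 + F
p(b) = 4*b**2 (p(b) = (2*b)*(2*b) = 4*b**2)
(g(-8, -3) + p(0))**2 = ((-9 - 8) + 4*0**2)**2 = (-17 + 4*0)**2 = (-17 + 0)**2 = (-17)**2 = 289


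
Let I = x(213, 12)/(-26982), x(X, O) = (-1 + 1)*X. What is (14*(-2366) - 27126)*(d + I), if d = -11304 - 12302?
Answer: 1422261500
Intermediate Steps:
x(X, O) = 0 (x(X, O) = 0*X = 0)
d = -23606
I = 0 (I = 0/(-26982) = 0*(-1/26982) = 0)
(14*(-2366) - 27126)*(d + I) = (14*(-2366) - 27126)*(-23606 + 0) = (-33124 - 27126)*(-23606) = -60250*(-23606) = 1422261500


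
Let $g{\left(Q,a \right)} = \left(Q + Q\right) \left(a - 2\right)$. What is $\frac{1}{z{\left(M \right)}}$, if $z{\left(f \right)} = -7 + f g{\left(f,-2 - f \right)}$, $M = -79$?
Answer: $\frac{1}{936143} \approx 1.0682 \cdot 10^{-6}$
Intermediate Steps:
$g{\left(Q,a \right)} = 2 Q \left(-2 + a\right)$
$z{\left(f \right)} = -7 + 2 f^{2} \left(-4 - f\right)$ ($z{\left(f \right)} = -7 + f 2 f \left(-2 - \left(2 + f\right)\right) = -7 + f 2 f \left(-4 - f\right) = -7 + 2 f^{2} \left(-4 - f\right)$)
$\frac{1}{z{\left(M \right)}} = \frac{1}{-7 - 2 \left(-79\right)^{2} \left(4 - 79\right)} = \frac{1}{-7 - 12482 \left(-75\right)} = \frac{1}{-7 + 936150} = \frac{1}{936143}$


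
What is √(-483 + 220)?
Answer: I*√263 ≈ 16.217*I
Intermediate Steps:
√(-483 + 220) = √(-263) = I*√263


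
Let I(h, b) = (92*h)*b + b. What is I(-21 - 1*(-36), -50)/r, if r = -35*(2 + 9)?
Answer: 13810/77 ≈ 179.35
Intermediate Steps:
r = -385 (r = -35*11 = -385)
I(h, b) = b + 92*b*h (I(h, b) = 92*b*h + b = b + 92*b*h)
I(-21 - 1*(-36), -50)/r = -50*(1 + 92*(-21 - 1*(-36)))/(-385) = -50*(1 + 92*(-21 + 36))*(-1/385) = -50*(1 + 92*15)*(-1/385) = -50*(1 + 1380)*(-1/385) = -50*1381*(-1/385) = -69050*(-1/385) = 13810/77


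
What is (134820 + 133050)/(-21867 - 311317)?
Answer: -133935/166592 ≈ -0.80397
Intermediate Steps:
(134820 + 133050)/(-21867 - 311317) = 267870/(-333184) = 267870*(-1/333184) = -133935/166592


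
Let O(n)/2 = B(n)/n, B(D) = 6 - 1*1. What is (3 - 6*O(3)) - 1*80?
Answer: -97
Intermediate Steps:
B(D) = 5 (B(D) = 6 - 1 = 5)
O(n) = 10/n (O(n) = 2*(5/n) = 10/n)
(3 - 6*O(3)) - 1*80 = (3 - 60/3) - 1*80 = (3 - 60/3) - 80 = (3 - 6*10/3) - 80 = (3 - 20) - 80 = -17 - 80 = -97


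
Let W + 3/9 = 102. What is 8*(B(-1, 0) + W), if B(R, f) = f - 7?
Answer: 2272/3 ≈ 757.33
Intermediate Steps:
W = 305/3 (W = -⅓ + 102 = 305/3 ≈ 101.67)
B(R, f) = -7 + f
8*(B(-1, 0) + W) = 8*((-7 + 0) + 305/3) = 8*(-7 + 305/3) = 8*(284/3) = 2272/3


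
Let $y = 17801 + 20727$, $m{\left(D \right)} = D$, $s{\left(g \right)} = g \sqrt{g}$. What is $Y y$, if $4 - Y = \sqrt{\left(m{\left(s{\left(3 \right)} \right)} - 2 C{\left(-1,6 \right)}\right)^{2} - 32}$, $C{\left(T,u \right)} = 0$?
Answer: $154112 - 38528 i \sqrt{5} \approx 1.5411 \cdot 10^{5} - 86151.0 i$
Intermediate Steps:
$s{\left(g \right)} = g^{\frac{3}{2}}$
$y = 38528$
$Y = 4 - i \sqrt{5}$ ($Y = 4 - \sqrt{\left(3^{\frac{3}{2}} - 0\right)^{2} - 32} = 4 - \sqrt{\left(3 \sqrt{3} + 0\right)^{2} - 32} = 4 - \sqrt{\left(3 \sqrt{3}\right)^{2} - 32} = 4 - \sqrt{27 - 32} = 4 - \sqrt{-5} = 4 - i \sqrt{5} \approx 4.0 - 2.2361 i$)
$Y y = \left(4 - i \sqrt{5}\right) 38528 = 154112 - 38528 i \sqrt{5}$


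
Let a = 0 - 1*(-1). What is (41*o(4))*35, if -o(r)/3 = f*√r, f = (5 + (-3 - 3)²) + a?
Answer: -361620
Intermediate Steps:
a = 1 (a = 0 + 1 = 1)
f = 42 (f = (5 + (-3 - 3)²) + 1 = (5 + (-6)²) + 1 = (5 + 36) + 1 = 41 + 1 = 42)
o(r) = -126*√r
(41*o(4))*35 = (41*(-126*√4))*35 = (41*(-126*2))*35 = (41*(-252))*35 = -10332*35 = -361620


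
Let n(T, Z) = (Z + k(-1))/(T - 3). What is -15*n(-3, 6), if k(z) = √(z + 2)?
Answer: 35/2 ≈ 17.500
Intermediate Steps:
k(z) = √(2 + z)
n(T, Z) = (1 + Z)/(-3 + T) (n(T, Z) = (Z + √(2 - 1))/(T - 3) = (Z + √1)/(-3 + T) = (Z + 1)/(-3 + T) = (1 + Z)/(-3 + T))
-15*n(-3, 6) = -15*(1 + 6)/(-3 - 3) = -15*7/(-6) = -(-5)*7/2 = -15*(-7/6) = 35/2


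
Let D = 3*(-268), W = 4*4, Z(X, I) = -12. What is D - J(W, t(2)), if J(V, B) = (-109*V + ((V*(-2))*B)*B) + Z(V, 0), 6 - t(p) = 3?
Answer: 1240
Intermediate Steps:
t(p) = 3 (t(p) = 6 - 1*3 = 6 - 3 = 3)
W = 16
J(V, B) = -12 - 109*V - 2*V*B**2 (J(V, B) = (-109*V + ((V*(-2))*B)*B) - 12 = (-109*V + ((-2*V)*B)*B) - 12 = (-109*V + (-2*B*V)*B) - 12 = (-109*V - 2*V*B**2) - 12 = -12 - 109*V - 2*V*B**2)
D = -804
D - J(W, t(2)) = -804 - (-12 - 109*16 - 2*16*3**2) = -804 - (-12 - 1744 - 2*16*9) = -804 - (-12 - 1744 - 288) = -804 - 1*(-2044) = -804 + 2044 = 1240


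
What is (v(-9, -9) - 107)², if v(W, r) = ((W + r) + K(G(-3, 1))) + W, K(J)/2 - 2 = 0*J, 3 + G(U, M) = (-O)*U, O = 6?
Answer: 16900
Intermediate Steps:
G(U, M) = -3 - 6*U (G(U, M) = -3 + (-1*6)*U = -3 - 6*U)
K(J) = 4 (K(J) = 4 + 2*(0*J) = 4 + 2*0 = 4 + 0 = 4)
v(W, r) = 4 + r + 2*W (v(W, r) = ((W + r) + 4) + W = (4 + W + r) + W = 4 + r + 2*W)
(v(-9, -9) - 107)² = ((4 - 9 + 2*(-9)) - 107)² = ((4 - 9 - 18) - 107)² = (-23 - 107)² = (-130)² = 16900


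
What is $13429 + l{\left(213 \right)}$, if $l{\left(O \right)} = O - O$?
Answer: $13429$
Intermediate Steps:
$l{\left(O \right)} = 0$
$13429 + l{\left(213 \right)} = 13429 + 0 = 13429$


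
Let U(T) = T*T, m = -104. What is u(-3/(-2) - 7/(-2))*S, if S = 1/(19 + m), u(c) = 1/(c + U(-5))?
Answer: -1/2550 ≈ -0.00039216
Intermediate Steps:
U(T) = T²
u(c) = 1/(25 + c) (u(c) = 1/(c + (-5)²) = 1/(c + 25) = 1/(25 + c))
S = -1/85 (S = 1/(19 - 104) = 1/(-85) = -1/85 ≈ -0.011765)
u(-3/(-2) - 7/(-2))*S = -1/85/(25 + (-3/(-2) - 7/(-2))) = -1/85/(25 + (-3*(-½) - 7*(-½))) = -1/85/(25 + (3/2 + 7/2)) = -1/85/(25 + 5) = -1/85/30 = (1/30)*(-1/85) = -1/2550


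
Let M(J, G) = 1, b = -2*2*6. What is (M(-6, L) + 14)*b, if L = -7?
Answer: -360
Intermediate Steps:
b = -24 (b = -4*6 = -24)
(M(-6, L) + 14)*b = (1 + 14)*(-24) = 15*(-24) = -360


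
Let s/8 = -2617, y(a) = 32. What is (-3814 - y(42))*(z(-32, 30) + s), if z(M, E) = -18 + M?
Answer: 80712156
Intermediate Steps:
s = -20936 (s = 8*(-2617) = -20936)
(-3814 - y(42))*(z(-32, 30) + s) = (-3814 - 1*32)*((-18 - 32) - 20936) = (-3814 - 32)*(-50 - 20936) = -3846*(-20986) = 80712156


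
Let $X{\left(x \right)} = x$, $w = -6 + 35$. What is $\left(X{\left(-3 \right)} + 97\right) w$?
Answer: $2726$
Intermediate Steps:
$w = 29$
$\left(X{\left(-3 \right)} + 97\right) w = \left(-3 + 97\right) 29 = 94 \cdot 29 = 2726$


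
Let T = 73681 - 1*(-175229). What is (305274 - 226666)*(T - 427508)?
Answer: -14039231584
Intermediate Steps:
T = 248910 (T = 73681 + 175229 = 248910)
(305274 - 226666)*(T - 427508) = (305274 - 226666)*(248910 - 427508) = 78608*(-178598) = -14039231584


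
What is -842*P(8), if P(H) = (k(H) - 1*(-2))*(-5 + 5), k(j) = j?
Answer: 0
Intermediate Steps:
P(H) = 0 (P(H) = (H - 1*(-2))*(-5 + 5) = (H + 2)*0 = (2 + H)*0 = 0)
-842*P(8) = -842*0 = 0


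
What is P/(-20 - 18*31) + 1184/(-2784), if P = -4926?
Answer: 203588/25143 ≈ 8.0972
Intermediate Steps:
P/(-20 - 18*31) + 1184/(-2784) = -4926/(-20 - 18*31) + 1184/(-2784) = -4926/(-20 - 558) + 1184*(-1/2784) = -4926/(-578) - 37/87 = -4926*(-1/578) - 37/87 = 2463/289 - 37/87 = 203588/25143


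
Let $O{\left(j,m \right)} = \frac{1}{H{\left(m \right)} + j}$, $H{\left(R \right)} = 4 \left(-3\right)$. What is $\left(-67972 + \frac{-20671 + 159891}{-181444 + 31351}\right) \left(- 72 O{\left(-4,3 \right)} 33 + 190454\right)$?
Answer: $- \frac{1944576379061140}{150093} \approx -1.2956 \cdot 10^{10}$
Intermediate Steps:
$H{\left(R \right)} = -12$
$O{\left(j,m \right)} = \frac{1}{-12 + j}$
$\left(-67972 + \frac{-20671 + 159891}{-181444 + 31351}\right) \left(- 72 O{\left(-4,3 \right)} 33 + 190454\right) = \left(-67972 + \frac{-20671 + 159891}{-181444 + 31351}\right) \left(- \frac{72}{-12 - 4} \cdot 33 + 190454\right) = \left(-67972 + \frac{139220}{-150093}\right) \left(- \frac{72}{-16} \cdot 33 + 190454\right) = \left(-67972 + 139220 \left(- \frac{1}{150093}\right)\right) \left(\left(-72\right) \left(- \frac{1}{16}\right) 33 + 190454\right) = \left(-67972 - \frac{139220}{150093}\right) \left(\frac{9}{2} \cdot 33 + 190454\right) = - \frac{10202260616 \left(\frac{297}{2} + 190454\right)}{150093} = \left(- \frac{10202260616}{150093}\right) \frac{381205}{2} = - \frac{1944576379061140}{150093}$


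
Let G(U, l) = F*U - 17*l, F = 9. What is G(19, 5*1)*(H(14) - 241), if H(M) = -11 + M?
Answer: -20468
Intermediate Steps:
G(U, l) = -17*l + 9*U (G(U, l) = 9*U - 17*l = -17*l + 9*U)
G(19, 5*1)*(H(14) - 241) = (-85 + 9*19)*((-11 + 14) - 241) = (-17*5 + 171)*(3 - 241) = (-85 + 171)*(-238) = 86*(-238) = -20468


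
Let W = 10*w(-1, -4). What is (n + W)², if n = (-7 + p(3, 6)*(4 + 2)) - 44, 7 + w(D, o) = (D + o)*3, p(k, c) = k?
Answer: 64009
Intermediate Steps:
w(D, o) = -7 + 3*D + 3*o (w(D, o) = -7 + (D + o)*3 = -7 + (3*D + 3*o) = -7 + 3*D + 3*o)
W = -220 (W = 10*(-7 + 3*(-1) + 3*(-4)) = 10*(-7 - 3 - 12) = 10*(-22) = -220)
n = -33 (n = (-7 + 3*(4 + 2)) - 44 = (-7 + 3*6) - 44 = (-7 + 18) - 44 = 11 - 44 = -33)
(n + W)² = (-33 - 220)² = (-253)² = 64009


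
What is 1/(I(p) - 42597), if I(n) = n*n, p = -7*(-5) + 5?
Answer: -1/40997 ≈ -2.4392e-5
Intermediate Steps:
p = 40 (p = 35 + 5 = 40)
I(n) = n**2
1/(I(p) - 42597) = 1/(40**2 - 42597) = 1/(1600 - 42597) = 1/(-40997) = -1/40997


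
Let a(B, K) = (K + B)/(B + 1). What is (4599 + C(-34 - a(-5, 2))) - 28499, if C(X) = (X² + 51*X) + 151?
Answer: -389019/16 ≈ -24314.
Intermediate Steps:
a(B, K) = (B + K)/(1 + B)
C(X) = 151 + X² + 51*X
(4599 + C(-34 - a(-5, 2))) - 28499 = (4599 + (151 + (-34 - (-5 + 2)/(1 - 5))² + 51*(-34 - (-5 + 2)/(1 - 5)))) - 28499 = (4599 + (151 + (-34 - (-3)/(-4))² + 51*(-34 - (-3)/(-4)))) - 28499 = (4599 + (151 + (-34 - (-1)*(-3)/4)² + 51*(-34 - (-1)*(-3)/4))) - 28499 = (4599 + (151 + (-34 - 1*¾)² + 51*(-34 - 1*¾))) - 28499 = (4599 + (151 + (-34 - ¾)² + 51*(-34 - ¾))) - 28499 = (4599 + (151 + (-139/4)² + 51*(-139/4))) - 28499 = (4599 + (151 + 19321/16 - 7089/4)) - 28499 = (4599 - 6619/16) - 28499 = 66965/16 - 28499 = -389019/16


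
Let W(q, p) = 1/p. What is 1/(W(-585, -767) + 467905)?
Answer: 767/358883134 ≈ 2.1372e-6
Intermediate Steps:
1/(W(-585, -767) + 467905) = 1/(1/(-767) + 467905) = 1/(-1/767 + 467905) = 1/(358883134/767) = 767/358883134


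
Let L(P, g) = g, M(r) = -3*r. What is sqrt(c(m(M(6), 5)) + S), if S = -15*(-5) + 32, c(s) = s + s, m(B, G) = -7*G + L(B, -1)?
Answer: sqrt(35) ≈ 5.9161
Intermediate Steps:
m(B, G) = -1 - 7*G (m(B, G) = -7*G - 1 = -1 - 7*G)
c(s) = 2*s
S = 107 (S = 75 + 32 = 107)
sqrt(c(m(M(6), 5)) + S) = sqrt(2*(-1 - 7*5) + 107) = sqrt(2*(-1 - 35) + 107) = sqrt(2*(-36) + 107) = sqrt(-72 + 107) = sqrt(35)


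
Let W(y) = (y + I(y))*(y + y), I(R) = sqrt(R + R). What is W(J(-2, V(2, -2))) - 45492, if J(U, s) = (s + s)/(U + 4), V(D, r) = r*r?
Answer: -45460 + 16*sqrt(2) ≈ -45437.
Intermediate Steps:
I(R) = sqrt(2)*sqrt(R) (I(R) = sqrt(2*R) = sqrt(2)*sqrt(R))
V(D, r) = r**2
J(U, s) = 2*s/(4 + U) (J(U, s) = (2*s)/(4 + U) = 2*s/(4 + U))
W(y) = 2*y*(y + sqrt(2)*sqrt(y)) (W(y) = (y + sqrt(2)*sqrt(y))*(y + y) = (y + sqrt(2)*sqrt(y))*(2*y) = 2*y*(y + sqrt(2)*sqrt(y)))
W(J(-2, V(2, -2))) - 45492 = 2*(2*(-2)**2/(4 - 2))*(2*(-2)**2/(4 - 2) + sqrt(2)*sqrt(2*(-2)**2/(4 - 2))) - 45492 = 2*(2*4/2)*(2*4/2 + sqrt(2)*sqrt(2*4/2)) - 45492 = 2*(2*4*(1/2))*(2*4*(1/2) + sqrt(2)*sqrt(2*4*(1/2))) - 45492 = 2*4*(4 + sqrt(2)*sqrt(4)) - 45492 = 2*4*(4 + sqrt(2)*2) - 45492 = 2*4*(4 + 2*sqrt(2)) - 45492 = (32 + 16*sqrt(2)) - 45492 = -45460 + 16*sqrt(2)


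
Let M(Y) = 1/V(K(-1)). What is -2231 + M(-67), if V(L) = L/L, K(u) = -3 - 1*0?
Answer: -2230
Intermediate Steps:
K(u) = -3 (K(u) = -3 + 0 = -3)
V(L) = 1
M(Y) = 1 (M(Y) = 1/1 = 1)
-2231 + M(-67) = -2231 + 1 = -2230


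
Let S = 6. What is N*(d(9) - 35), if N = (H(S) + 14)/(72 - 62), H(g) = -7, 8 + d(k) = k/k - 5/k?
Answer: -2681/90 ≈ -29.789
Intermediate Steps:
d(k) = -7 - 5/k (d(k) = -8 + (k/k - 5/k) = -8 + (1 - 5/k) = -7 - 5/k)
N = 7/10 (N = (-7 + 14)/(72 - 62) = 7/10 ≈ 0.70000)
N*(d(9) - 35) = 7*((-7 - 5/9) - 35)/10 = 7*(-68/9 - 35)/10 = (7/10)*(-383/9) = -2681/90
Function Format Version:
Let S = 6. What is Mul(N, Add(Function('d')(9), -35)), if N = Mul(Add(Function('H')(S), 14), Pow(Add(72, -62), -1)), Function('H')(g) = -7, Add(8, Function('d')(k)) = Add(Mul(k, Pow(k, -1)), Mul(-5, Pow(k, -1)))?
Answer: Rational(-2681, 90) ≈ -29.789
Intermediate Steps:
Function('d')(k) = Add(-7, Mul(-5, Pow(k, -1))) (Function('d')(k) = Add(-8, Add(Mul(k, Pow(k, -1)), Mul(-5, Pow(k, -1)))) = Add(-8, Add(1, Mul(-5, Pow(k, -1)))) = Add(-7, Mul(-5, Pow(k, -1))))
N = Rational(7, 10) (N = Mul(Add(-7, 14), Pow(Add(72, -62), -1)) = Mul(7, Pow(10, -1)) = Mul(7, Rational(1, 10)) = Rational(7, 10) ≈ 0.70000)
Mul(N, Add(Function('d')(9), -35)) = Mul(Rational(7, 10), Add(Add(-7, Mul(-5, Pow(9, -1))), -35)) = Mul(Rational(7, 10), Add(Add(-7, Mul(-5, Rational(1, 9))), -35)) = Mul(Rational(7, 10), Add(Add(-7, Rational(-5, 9)), -35)) = Mul(Rational(7, 10), Add(Rational(-68, 9), -35)) = Mul(Rational(7, 10), Rational(-383, 9)) = Rational(-2681, 90)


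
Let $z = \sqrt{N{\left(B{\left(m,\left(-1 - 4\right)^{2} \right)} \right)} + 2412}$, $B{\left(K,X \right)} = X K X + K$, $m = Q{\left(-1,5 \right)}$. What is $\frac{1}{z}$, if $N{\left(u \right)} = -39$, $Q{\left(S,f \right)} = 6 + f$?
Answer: $\frac{\sqrt{2373}}{2373} \approx 0.020528$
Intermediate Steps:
$m = 11$ ($m = 6 + 5 = 11$)
$B{\left(K,X \right)} = K + K X^{2}$ ($B{\left(K,X \right)} = K X X + K = K X^{2} + K = K + K X^{2}$)
$z = \sqrt{2373}$ ($z = \sqrt{-39 + 2412} = \sqrt{2373} \approx 48.713$)
$\frac{1}{z} = \frac{1}{\sqrt{2373}} = \frac{\sqrt{2373}}{2373}$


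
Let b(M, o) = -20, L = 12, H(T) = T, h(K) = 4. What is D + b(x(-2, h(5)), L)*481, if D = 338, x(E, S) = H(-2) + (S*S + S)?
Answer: -9282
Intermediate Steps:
x(E, S) = -2 + S + S² (x(E, S) = -2 + (S*S + S) = -2 + (S² + S) = -2 + (S + S²) = -2 + S + S²)
D + b(x(-2, h(5)), L)*481 = 338 - 20*481 = 338 - 9620 = -9282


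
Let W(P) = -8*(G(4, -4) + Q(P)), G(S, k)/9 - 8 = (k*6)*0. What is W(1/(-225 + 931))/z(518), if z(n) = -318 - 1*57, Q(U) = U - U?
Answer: 192/125 ≈ 1.5360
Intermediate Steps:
G(S, k) = 72 (G(S, k) = 72 + 9*((k*6)*0) = 72 + 9*((6*k)*0) = 72 + 9*0 = 72 + 0 = 72)
Q(U) = 0
z(n) = -375 (z(n) = -318 - 57 = -375)
W(P) = -576 (W(P) = -8*(72 + 0) = -8*72 = -576)
W(1/(-225 + 931))/z(518) = -576/(-375) = -576*(-1/375) = 192/125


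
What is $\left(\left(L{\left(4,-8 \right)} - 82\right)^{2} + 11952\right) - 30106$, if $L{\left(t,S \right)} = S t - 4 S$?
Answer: $-11430$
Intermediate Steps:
$L{\left(t,S \right)} = - 4 S + S t$
$\left(\left(L{\left(4,-8 \right)} - 82\right)^{2} + 11952\right) - 30106 = \left(\left(- 8 \left(-4 + 4\right) - 82\right)^{2} + 11952\right) - 30106 = \left(\left(\left(-8\right) 0 - 82\right)^{2} + 11952\right) - 30106 = \left(\left(0 - 82\right)^{2} + 11952\right) - 30106 = \left(\left(-82\right)^{2} + 11952\right) - 30106 = \left(6724 + 11952\right) - 30106 = 18676 - 30106 = -11430$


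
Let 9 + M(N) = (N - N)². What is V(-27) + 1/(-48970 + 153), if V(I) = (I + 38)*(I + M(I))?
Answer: -19331533/48817 ≈ -396.00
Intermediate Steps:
M(N) = -9 (M(N) = -9 + (N - N)² = -9 + 0² = -9 + 0 = -9)
V(I) = (-9 + I)*(38 + I) (V(I) = (I + 38)*(I - 9) = (38 + I)*(-9 + I) = (-9 + I)*(38 + I))
V(-27) + 1/(-48970 + 153) = (-342 + (-27)² + 29*(-27)) + 1/(-48970 + 153) = (-342 + 729 - 783) + 1/(-48817) = -396 - 1/48817 = -19331533/48817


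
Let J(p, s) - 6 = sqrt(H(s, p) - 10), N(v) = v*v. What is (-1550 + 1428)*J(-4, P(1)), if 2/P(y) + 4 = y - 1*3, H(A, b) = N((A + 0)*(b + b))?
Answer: -732 - 122*I*sqrt(26)/3 ≈ -732.0 - 207.36*I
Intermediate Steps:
N(v) = v**2
H(A, b) = 4*A**2*b**2 (H(A, b) = ((A + 0)*(b + b))**2 = (A*(2*b))**2 = (2*A*b)**2 = 4*A**2*b**2)
P(y) = 2/(-7 + y) (P(y) = 2/(-4 + (y - 1*3)) = 2/(-4 + (y - 3)) = 2/(-4 + (-3 + y)) = 2/(-7 + y))
J(p, s) = 6 + sqrt(-10 + 4*p**2*s**2) (J(p, s) = 6 + sqrt(4*s**2*p**2 - 10) = 6 + sqrt(4*p**2*s**2 - 10) = 6 + sqrt(-10 + 4*p**2*s**2))
(-1550 + 1428)*J(-4, P(1)) = (-1550 + 1428)*(6 + sqrt(-10 + 4*(-4)**2*(2/(-7 + 1))**2)) = -122*(6 + sqrt(-10 + 4*16*(2/(-6))**2)) = -122*(6 + sqrt(-10 + 4*16*(2*(-1/6))**2)) = -122*(6 + sqrt(-10 + 4*16*(-1/3)**2)) = -122*(6 + sqrt(-10 + 4*16*(1/9))) = -122*(6 + sqrt(-10 + 64/9)) = -122*(6 + sqrt(-26/9)) = -122*(6 + I*sqrt(26)/3) = -732 - 122*I*sqrt(26)/3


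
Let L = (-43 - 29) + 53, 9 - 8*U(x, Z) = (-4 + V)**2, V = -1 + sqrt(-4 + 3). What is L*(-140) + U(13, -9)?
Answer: 21265/8 + 5*I/4 ≈ 2658.1 + 1.25*I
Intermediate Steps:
V = -1 + I (V = -1 + sqrt(-1) = -1 + I ≈ -1.0 + 1.0*I)
U(x, Z) = 9/8 - (-5 + I)**2/8 (U(x, Z) = 9/8 - (-4 + (-1 + I))**2/8 = 9/8 - (-5 + I)**2/8)
L = -19 (L = -72 + 53 = -19)
L*(-140) + U(13, -9) = -19*(-140) + (-15/8 + 5*I/4) = 2660 + (-15/8 + 5*I/4) = 21265/8 + 5*I/4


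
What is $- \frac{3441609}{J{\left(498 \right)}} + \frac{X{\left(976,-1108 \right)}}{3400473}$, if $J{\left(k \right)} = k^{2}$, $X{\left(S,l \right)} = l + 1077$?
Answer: $- \frac{1300345129909}{93703433988} \approx -13.877$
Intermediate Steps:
$X{\left(S,l \right)} = 1077 + l$
$- \frac{3441609}{J{\left(498 \right)}} + \frac{X{\left(976,-1108 \right)}}{3400473} = - \frac{3441609}{498^{2}} + \frac{1077 - 1108}{3400473} = - \frac{3441609}{248004} - \frac{31}{3400473} = \left(-3441609\right) \frac{1}{248004} - \frac{31}{3400473} = - \frac{382401}{27556} - \frac{31}{3400473} = - \frac{1300345129909}{93703433988}$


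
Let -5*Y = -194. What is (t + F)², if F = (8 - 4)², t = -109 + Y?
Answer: 73441/25 ≈ 2937.6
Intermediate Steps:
Y = 194/5 (Y = -⅕*(-194) = 194/5 ≈ 38.800)
t = -351/5 (t = -109 + 194/5 = -351/5 ≈ -70.200)
F = 16 (F = 4² = 16)
(t + F)² = (-351/5 + 16)² = (-271/5)² = 73441/25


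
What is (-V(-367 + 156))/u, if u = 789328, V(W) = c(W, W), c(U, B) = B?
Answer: 211/789328 ≈ 0.00026732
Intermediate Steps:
V(W) = W
(-V(-367 + 156))/u = -(-367 + 156)/789328 = -1*(-211)*(1/789328) = 211*(1/789328) = 211/789328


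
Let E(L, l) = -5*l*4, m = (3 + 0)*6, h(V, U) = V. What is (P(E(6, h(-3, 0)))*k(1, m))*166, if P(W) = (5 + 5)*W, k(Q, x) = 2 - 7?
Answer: -498000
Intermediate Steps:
m = 18 (m = 3*6 = 18)
k(Q, x) = -5
E(L, l) = -20*l
P(W) = 10*W
(P(E(6, h(-3, 0)))*k(1, m))*166 = ((10*(-20*(-3)))*(-5))*166 = ((10*60)*(-5))*166 = (600*(-5))*166 = -3000*166 = -498000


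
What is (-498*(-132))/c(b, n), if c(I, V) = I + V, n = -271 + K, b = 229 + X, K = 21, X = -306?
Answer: -21912/109 ≈ -201.03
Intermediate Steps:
b = -77 (b = 229 - 306 = -77)
n = -250 (n = -271 + 21 = -250)
(-498*(-132))/c(b, n) = (-498*(-132))/(-77 - 250) = 65736/(-327) = 65736*(-1/327) = -21912/109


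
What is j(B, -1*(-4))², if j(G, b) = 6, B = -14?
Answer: 36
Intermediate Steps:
j(B, -1*(-4))² = 6² = 36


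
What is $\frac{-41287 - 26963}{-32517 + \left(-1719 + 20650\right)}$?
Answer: $\frac{34125}{6793} \approx 5.0236$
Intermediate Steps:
$\frac{-41287 - 26963}{-32517 + \left(-1719 + 20650\right)} = - \frac{68250}{-32517 + 18931} = - \frac{68250}{-13586} = \left(-68250\right) \left(- \frac{1}{13586}\right) = \frac{34125}{6793}$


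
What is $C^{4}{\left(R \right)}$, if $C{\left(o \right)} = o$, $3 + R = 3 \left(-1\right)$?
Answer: $1296$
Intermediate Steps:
$R = -6$ ($R = -3 + 3 \left(-1\right) = -3 - 3 = -6$)
$C^{4}{\left(R \right)} = \left(-6\right)^{4} = 1296$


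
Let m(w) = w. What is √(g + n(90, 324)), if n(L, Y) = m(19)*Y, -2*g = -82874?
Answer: √47593 ≈ 218.16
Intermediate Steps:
g = 41437 (g = -½*(-82874) = 41437)
n(L, Y) = 19*Y
√(g + n(90, 324)) = √(41437 + 19*324) = √(41437 + 6156) = √47593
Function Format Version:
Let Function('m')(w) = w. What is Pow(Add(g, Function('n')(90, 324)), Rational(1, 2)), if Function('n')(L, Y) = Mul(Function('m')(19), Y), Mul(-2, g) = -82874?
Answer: Pow(47593, Rational(1, 2)) ≈ 218.16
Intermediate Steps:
g = 41437 (g = Mul(Rational(-1, 2), -82874) = 41437)
Function('n')(L, Y) = Mul(19, Y)
Pow(Add(g, Function('n')(90, 324)), Rational(1, 2)) = Pow(Add(41437, Mul(19, 324)), Rational(1, 2)) = Pow(Add(41437, 6156), Rational(1, 2)) = Pow(47593, Rational(1, 2))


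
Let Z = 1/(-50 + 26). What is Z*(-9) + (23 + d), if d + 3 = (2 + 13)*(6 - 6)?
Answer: 163/8 ≈ 20.375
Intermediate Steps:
d = -3 (d = -3 + (2 + 13)*(6 - 6) = -3 + 15*0 = -3 + 0 = -3)
Z = -1/24 (Z = 1/(-24) = -1/24 ≈ -0.041667)
Z*(-9) + (23 + d) = -1/24*(-9) + (23 - 3) = 3/8 + 20 = 163/8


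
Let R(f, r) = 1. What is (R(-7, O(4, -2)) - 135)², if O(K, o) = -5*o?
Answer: 17956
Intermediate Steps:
(R(-7, O(4, -2)) - 135)² = (1 - 135)² = (-134)² = 17956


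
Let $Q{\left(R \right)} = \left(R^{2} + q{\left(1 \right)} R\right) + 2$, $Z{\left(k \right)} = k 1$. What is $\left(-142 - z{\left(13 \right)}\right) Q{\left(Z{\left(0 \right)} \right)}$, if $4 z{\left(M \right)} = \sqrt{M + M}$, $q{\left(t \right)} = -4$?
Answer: $-284 - \frac{\sqrt{26}}{2} \approx -286.55$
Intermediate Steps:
$Z{\left(k \right)} = k$
$z{\left(M \right)} = \frac{\sqrt{2} \sqrt{M}}{4}$ ($z{\left(M \right)} = \frac{\sqrt{M + M}}{4} = \frac{\sqrt{2 M}}{4} = \frac{\sqrt{2} \sqrt{M}}{4}$)
$Q{\left(R \right)} = 2 + R^{2} - 4 R$ ($Q{\left(R \right)} = \left(R^{2} - 4 R\right) + 2 = 2 + R^{2} - 4 R$)
$\left(-142 - z{\left(13 \right)}\right) Q{\left(Z{\left(0 \right)} \right)} = \left(-142 - \frac{\sqrt{2} \sqrt{13}}{4}\right) \left(2 + 0^{2} - 0\right) = \left(-142 - \frac{\sqrt{26}}{4}\right) \left(2 + 0 + 0\right) = \left(-142 - \frac{\sqrt{26}}{4}\right) 2 = -284 - \frac{\sqrt{26}}{2}$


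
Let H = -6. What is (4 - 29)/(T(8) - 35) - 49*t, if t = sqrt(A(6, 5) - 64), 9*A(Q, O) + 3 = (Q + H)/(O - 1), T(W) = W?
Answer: 25/27 - 49*I*sqrt(579)/3 ≈ 0.92593 - 393.02*I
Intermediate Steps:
A(Q, O) = -1/3 + (-6 + Q)/(9*(-1 + O)) (A(Q, O) = -1/3 + ((Q - 6)/(O - 1))/9 = -1/3 + ((-6 + Q)/(-1 + O))/9 = -1/3 + (-6 + Q)/(9*(-1 + O)))
t = I*sqrt(579)/3 (t = sqrt((-3 + 6 - 3*5)/(9*(-1 + 5)) - 64) = sqrt((1/9)*(-3 + 6 - 15)/4 - 64) = sqrt((1/9)*(1/4)*(-12) - 64) = sqrt(-1/3 - 64) = sqrt(-193/3) = I*sqrt(579)/3 ≈ 8.0208*I)
(4 - 29)/(T(8) - 35) - 49*t = (4 - 29)/(8 - 35) - 49*I*sqrt(579)/3 = -25/(-27) - 49*I*sqrt(579)/3 = -25*(-1/27) - 49*I*sqrt(579)/3 = 25/27 - 49*I*sqrt(579)/3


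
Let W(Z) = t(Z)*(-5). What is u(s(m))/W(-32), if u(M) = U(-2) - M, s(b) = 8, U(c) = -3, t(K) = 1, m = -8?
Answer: 11/5 ≈ 2.2000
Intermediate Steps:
W(Z) = -5 (W(Z) = 1*(-5) = -5)
u(M) = -3 - M
u(s(m))/W(-32) = (-3 - 1*8)/(-5) = (-3 - 8)*(-⅕) = -11*(-⅕) = 11/5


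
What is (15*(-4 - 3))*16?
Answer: -1680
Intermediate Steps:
(15*(-4 - 3))*16 = (15*(-7))*16 = -105*16 = -1680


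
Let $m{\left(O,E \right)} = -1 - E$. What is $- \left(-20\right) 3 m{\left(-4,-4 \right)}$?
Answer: $180$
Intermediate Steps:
$- \left(-20\right) 3 m{\left(-4,-4 \right)} = - \left(-20\right) 3 \left(-1 - -4\right) = - \left(-60\right) \left(-1 + 4\right) = - \left(-60\right) 3 = \left(-1\right) \left(-180\right) = 180$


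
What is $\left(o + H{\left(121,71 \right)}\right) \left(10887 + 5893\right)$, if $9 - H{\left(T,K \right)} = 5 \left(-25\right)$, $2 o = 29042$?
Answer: $245910900$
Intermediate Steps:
$o = 14521$ ($o = \frac{1}{2} \cdot 29042 = 14521$)
$H{\left(T,K \right)} = 134$ ($H{\left(T,K \right)} = 9 - 5 \left(-25\right) = 9 - -125 = 9 + 125 = 134$)
$\left(o + H{\left(121,71 \right)}\right) \left(10887 + 5893\right) = \left(14521 + 134\right) \left(10887 + 5893\right) = 14655 \cdot 16780 = 245910900$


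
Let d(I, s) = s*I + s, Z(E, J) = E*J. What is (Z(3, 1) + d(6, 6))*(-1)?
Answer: -45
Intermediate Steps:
d(I, s) = s + I*s (d(I, s) = I*s + s = s + I*s)
(Z(3, 1) + d(6, 6))*(-1) = (3*1 + 6*(1 + 6))*(-1) = (3 + 6*7)*(-1) = (3 + 42)*(-1) = 45*(-1) = -45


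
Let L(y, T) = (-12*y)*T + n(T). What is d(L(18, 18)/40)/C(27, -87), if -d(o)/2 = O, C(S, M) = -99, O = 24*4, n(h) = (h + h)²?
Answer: 64/33 ≈ 1.9394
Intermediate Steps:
n(h) = 4*h² (n(h) = (2*h)² = 4*h²)
O = 96
L(y, T) = 4*T² - 12*T*y (L(y, T) = (-12*y)*T + 4*T² = -12*T*y + 4*T² = 4*T² - 12*T*y)
d(o) = -192 (d(o) = -2*96 = -192)
d(L(18, 18)/40)/C(27, -87) = -192/(-99) = -192*(-1/99) = 64/33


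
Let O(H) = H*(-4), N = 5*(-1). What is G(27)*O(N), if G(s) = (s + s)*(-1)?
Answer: -1080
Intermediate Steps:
G(s) = -2*s (G(s) = (2*s)*(-1) = -2*s)
N = -5
O(H) = -4*H
G(27)*O(N) = (-2*27)*(-4*(-5)) = -54*20 = -1080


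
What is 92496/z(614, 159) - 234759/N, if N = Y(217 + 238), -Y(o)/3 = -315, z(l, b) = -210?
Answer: -216997/315 ≈ -688.88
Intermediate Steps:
Y(o) = 945 (Y(o) = -3*(-315) = 945)
N = 945
92496/z(614, 159) - 234759/N = 92496/(-210) - 234759/945 = 92496*(-1/210) - 234759*1/945 = -15416/35 - 11179/45 = -216997/315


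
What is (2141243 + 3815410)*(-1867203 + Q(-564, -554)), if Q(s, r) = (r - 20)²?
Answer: -9159706147731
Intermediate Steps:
Q(s, r) = (-20 + r)²
(2141243 + 3815410)*(-1867203 + Q(-564, -554)) = (2141243 + 3815410)*(-1867203 + (-20 - 554)²) = 5956653*(-1867203 + (-574)²) = 5956653*(-1867203 + 329476) = 5956653*(-1537727) = -9159706147731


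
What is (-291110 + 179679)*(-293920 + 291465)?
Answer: 273563105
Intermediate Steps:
(-291110 + 179679)*(-293920 + 291465) = -111431*(-2455) = 273563105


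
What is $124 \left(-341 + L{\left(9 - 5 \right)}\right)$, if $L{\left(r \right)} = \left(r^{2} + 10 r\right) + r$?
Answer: $-34844$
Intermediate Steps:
$L{\left(r \right)} = r^{2} + 11 r$
$124 \left(-341 + L{\left(9 - 5 \right)}\right) = 124 \left(-341 + \left(9 - 5\right) \left(11 + \left(9 - 5\right)\right)\right) = 124 \left(-341 + 4 \left(11 + 4\right)\right) = 124 \left(-341 + 4 \cdot 15\right) = 124 \left(-341 + 60\right) = 124 \left(-281\right) = -34844$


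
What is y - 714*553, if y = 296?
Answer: -394546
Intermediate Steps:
y - 714*553 = 296 - 714*553 = 296 - 394842 = -394546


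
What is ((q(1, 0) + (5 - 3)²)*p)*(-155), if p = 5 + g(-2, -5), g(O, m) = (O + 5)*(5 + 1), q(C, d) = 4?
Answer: -28520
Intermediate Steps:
g(O, m) = 30 + 6*O (g(O, m) = (5 + O)*6 = 30 + 6*O)
p = 23 (p = 5 + (30 + 6*(-2)) = 5 + (30 - 12) = 5 + 18 = 23)
((q(1, 0) + (5 - 3)²)*p)*(-155) = ((4 + (5 - 3)²)*23)*(-155) = ((4 + 2²)*23)*(-155) = ((4 + 4)*23)*(-155) = (8*23)*(-155) = 184*(-155) = -28520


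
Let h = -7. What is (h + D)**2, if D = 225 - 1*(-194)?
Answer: 169744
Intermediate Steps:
D = 419 (D = 225 + 194 = 419)
(h + D)**2 = (-7 + 419)**2 = 412**2 = 169744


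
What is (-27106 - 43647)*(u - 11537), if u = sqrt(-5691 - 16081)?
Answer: 816277361 - 141506*I*sqrt(5443) ≈ 8.1628e+8 - 1.044e+7*I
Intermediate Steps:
u = 2*I*sqrt(5443) (u = sqrt(-21772) = 2*I*sqrt(5443) ≈ 147.55*I)
(-27106 - 43647)*(u - 11537) = (-27106 - 43647)*(2*I*sqrt(5443) - 11537) = -70753*(-11537 + 2*I*sqrt(5443)) = 816277361 - 141506*I*sqrt(5443)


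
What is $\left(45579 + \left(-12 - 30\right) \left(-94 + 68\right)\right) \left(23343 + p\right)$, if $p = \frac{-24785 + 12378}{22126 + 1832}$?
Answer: $\frac{8700084032159}{7986} \approx 1.0894 \cdot 10^{9}$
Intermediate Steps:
$p = - \frac{12407}{23958} \approx -0.51786$
$\left(45579 + \left(-12 - 30\right) \left(-94 + 68\right)\right) \left(23343 + p\right) = \left(45579 + \left(-12 - 30\right) \left(-94 + 68\right)\right) \left(23343 - \frac{12407}{23958}\right) = \left(45579 + \left(-12 - 30\right) \left(-26\right)\right) \frac{559239187}{23958} = \left(45579 - -1092\right) \frac{559239187}{23958} = \left(45579 + 1092\right) \frac{559239187}{23958} = 46671 \cdot \frac{559239187}{23958} = \frac{8700084032159}{7986}$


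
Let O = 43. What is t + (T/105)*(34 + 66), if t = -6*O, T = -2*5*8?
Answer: -7018/21 ≈ -334.19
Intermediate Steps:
T = -80 (T = -10*8 = -80)
t = -258 (t = -6*43 = -258)
t + (T/105)*(34 + 66) = -258 + (-80/105)*(34 + 66) = -258 - 80*1/105*100 = -258 - 16/21*100 = -258 - 1600/21 = -7018/21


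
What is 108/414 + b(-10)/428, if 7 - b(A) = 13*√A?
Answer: 2729/9844 - 13*I*√10/428 ≈ 0.27722 - 0.096051*I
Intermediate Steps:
b(A) = 7 - 13*√A
108/414 + b(-10)/428 = 108/414 + (7 - 13*I*√10)/428 = 108*(1/414) + (7 - 13*I*√10)*(1/428) = 6/23 + (7 - 13*I*√10)*(1/428) = 6/23 + (7/428 - 13*I*√10/428) = 2729/9844 - 13*I*√10/428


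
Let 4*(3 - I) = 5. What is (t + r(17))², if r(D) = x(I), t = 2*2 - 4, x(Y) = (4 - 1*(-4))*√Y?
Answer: 112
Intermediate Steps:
I = 7/4 (I = 3 - ¼*5 = 3 - 5/4 = 7/4 ≈ 1.7500)
x(Y) = 8*√Y (x(Y) = (4 + 4)*√Y = 8*√Y)
t = 0 (t = 4 - 4 = 0)
r(D) = 4*√7 (r(D) = 8*√(7/4) = 8*(√7/2) = 4*√7)
(t + r(17))² = (0 + 4*√7)² = (4*√7)² = 112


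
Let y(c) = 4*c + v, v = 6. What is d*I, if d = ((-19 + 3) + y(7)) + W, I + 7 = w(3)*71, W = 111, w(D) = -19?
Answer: -174924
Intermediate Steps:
y(c) = 6 + 4*c (y(c) = 4*c + 6 = 6 + 4*c)
I = -1356 (I = -7 - 19*71 = -7 - 1349 = -1356)
d = 129 (d = ((-19 + 3) + (6 + 4*7)) + 111 = (-16 + (6 + 28)) + 111 = (-16 + 34) + 111 = 18 + 111 = 129)
d*I = 129*(-1356) = -174924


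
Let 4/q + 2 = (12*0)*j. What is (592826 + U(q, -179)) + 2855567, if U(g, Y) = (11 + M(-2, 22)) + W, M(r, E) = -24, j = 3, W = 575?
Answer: 3448955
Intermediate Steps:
q = -2 (q = 4/(-2 + (12*0)*3) = 4/(-2 + 0*3) = 4/(-2 + 0) = 4/(-2) = 4*(-½) = -2)
U(g, Y) = 562 (U(g, Y) = (11 - 24) + 575 = -13 + 575 = 562)
(592826 + U(q, -179)) + 2855567 = (592826 + 562) + 2855567 = 593388 + 2855567 = 3448955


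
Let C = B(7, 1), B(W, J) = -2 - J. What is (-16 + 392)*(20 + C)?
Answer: 6392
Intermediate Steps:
C = -3 (C = -2 - 1*1 = -2 - 1 = -3)
(-16 + 392)*(20 + C) = (-16 + 392)*(20 - 3) = 376*17 = 6392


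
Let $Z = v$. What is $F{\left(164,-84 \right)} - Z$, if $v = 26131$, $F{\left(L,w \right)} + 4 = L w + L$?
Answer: $-39747$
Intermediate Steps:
$F{\left(L,w \right)} = -4 + L + L w$ ($F{\left(L,w \right)} = -4 + \left(L w + L\right) = -4 + \left(L + L w\right) = -4 + L + L w$)
$Z = 26131$
$F{\left(164,-84 \right)} - Z = \left(-4 + 164 + 164 \left(-84\right)\right) - 26131 = \left(-4 + 164 - 13776\right) - 26131 = -13616 - 26131 = -39747$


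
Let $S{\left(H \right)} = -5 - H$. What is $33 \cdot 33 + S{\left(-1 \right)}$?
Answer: $1085$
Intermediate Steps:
$33 \cdot 33 + S{\left(-1 \right)} = 33 \cdot 33 - 4 = 1089 + \left(-5 + 1\right) = 1089 - 4 = 1085$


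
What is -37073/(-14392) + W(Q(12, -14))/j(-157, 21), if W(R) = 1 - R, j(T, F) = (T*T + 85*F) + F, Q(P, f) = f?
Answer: 196196419/76148072 ≈ 2.5765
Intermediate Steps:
j(T, F) = T² + 86*F (j(T, F) = (T² + 85*F) + F = T² + 86*F)
-37073/(-14392) + W(Q(12, -14))/j(-157, 21) = -37073/(-14392) + (1 - 1*(-14))/((-157)² + 86*21) = -37073*(-1/14392) + (1 + 14)/(24649 + 1806) = 37073/14392 + 15/26455 = 37073/14392 + 15*(1/26455) = 37073/14392 + 3/5291 = 196196419/76148072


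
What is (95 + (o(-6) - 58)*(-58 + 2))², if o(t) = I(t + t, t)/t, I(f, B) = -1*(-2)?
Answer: 101707225/9 ≈ 1.1301e+7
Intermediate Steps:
I(f, B) = 2
o(t) = 2/t
(95 + (o(-6) - 58)*(-58 + 2))² = (95 + (2/(-6) - 58)*(-58 + 2))² = (95 + (2*(-⅙) - 58)*(-56))² = (95 + (-⅓ - 58)*(-56))² = (95 - 175/3*(-56))² = (95 + 9800/3)² = (10085/3)² = 101707225/9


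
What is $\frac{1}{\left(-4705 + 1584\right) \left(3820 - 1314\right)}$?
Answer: $- \frac{1}{7821226} \approx -1.2786 \cdot 10^{-7}$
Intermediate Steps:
$\frac{1}{\left(-4705 + 1584\right) \left(3820 - 1314\right)} = \frac{1}{\left(-3121\right) 2506} = \frac{1}{-7821226} = - \frac{1}{7821226}$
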